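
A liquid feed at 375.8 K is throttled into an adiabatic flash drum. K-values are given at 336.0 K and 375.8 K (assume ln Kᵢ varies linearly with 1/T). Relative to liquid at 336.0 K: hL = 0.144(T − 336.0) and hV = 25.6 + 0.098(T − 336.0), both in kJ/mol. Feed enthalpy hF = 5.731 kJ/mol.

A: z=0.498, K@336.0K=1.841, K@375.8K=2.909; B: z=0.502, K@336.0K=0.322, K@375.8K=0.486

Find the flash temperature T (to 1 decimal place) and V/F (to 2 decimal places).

Adiabatic flash: solve Rachford–Rice at each trial T, then check hF = ψ·hV(T) + (1−ψ)·hL(T).
  T = 336.0 K: K = (1.841, 0.322), RR gives ψ = 0.138, H_out = 3.523 kJ/mol
  T = 375.8 K: K = (2.909, 0.486), RR gives ψ = 0.706, H_out = 22.510 kJ/mol
  T = 355.9 K: K = (2.344, 0.400), RR gives ψ = 0.457, H_out = 14.139 kJ/mol
  T = 345.9 K: K = (2.083, 0.360), RR gives ψ = 0.315, H_out = 9.336 kJ/mol
  T = 340.9 K: K = (1.959, 0.341), RR gives ψ = 0.232, H_out = 6.583 kJ/mol
  T = 338.4 K: K = (1.898, 0.331), RR gives ψ = 0.186, H_out = 5.075 kJ/mol
  T = 339.6 K: K = (1.927, 0.336), RR gives ψ = 0.208, H_out = 5.812 kJ/mol
Linear interpolation between T = 338.4 (H_out = 5.075) and T = 339.6 (H_out = 5.812) on hF = 5.731 gives T ≈ 339.5 K, at which ψ = 0.21.

T = 339.5 K, V/F = 0.21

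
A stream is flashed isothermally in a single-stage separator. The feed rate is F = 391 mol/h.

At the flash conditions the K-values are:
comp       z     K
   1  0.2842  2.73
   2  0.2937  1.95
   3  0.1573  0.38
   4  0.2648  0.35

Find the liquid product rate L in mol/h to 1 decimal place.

Let β = V/F and solve Σ zᵢ(Kᵢ−1)/(1+β(Kᵢ−1)) = 0.
g(0) = ΣzᵢKᵢ − 1 = 0.5010 and g(1) = 1 − Σzᵢ/Kᵢ = -0.4252, so a root lies in (0, 1).
Iterate (Newton) starting at β = 0.5:
  β = 0.5000: g = 0.05646, g' = -0.7389 → β = 0.5764
  β = 0.5764: g = -0.00053, g' = -0.7564 → β = 0.5757
Converged at β = 0.5757.
Then V = β·F = 0.5757·391 = 225.1 mol/h and L = F − V = 165.9 mol/h.

L = 165.9 mol/h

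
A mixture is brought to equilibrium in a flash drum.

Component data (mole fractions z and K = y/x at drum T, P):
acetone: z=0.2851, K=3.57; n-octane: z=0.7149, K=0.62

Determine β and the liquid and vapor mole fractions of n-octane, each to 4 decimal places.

Newton iteration, β⁰ = 0.5:
  β = 0.5000: g = -0.01473, g' = -0.5180 → β = 0.4716
  β = 0.4716: g = 0.00028, g' = -0.5381 → β = 0.4721
Converged at β = 0.4721.
Compositions from xᵢ = zᵢ/(1+β(Kᵢ−1)), yᵢ = Kᵢxᵢ:
  acetone: x = 0.1288, y = 0.4599
  n-octane: x = 0.8712, y = 0.5401

β = 0.4721, x_n-octane = 0.8712, y_n-octane = 0.5401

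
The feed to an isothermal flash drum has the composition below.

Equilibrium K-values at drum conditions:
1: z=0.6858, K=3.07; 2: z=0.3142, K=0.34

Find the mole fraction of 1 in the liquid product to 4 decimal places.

Rachford–Rice: g(V/F) = Σ zᵢ(Kᵢ−1)/(1+V/F(Kᵢ−1)) = 0.
Feasibility: ΣzᵢKᵢ = 2.2122, Σzᵢ/Kᵢ = 1.1475 — both > 1, two phases present.
Binary case is linear: z₁(K₁−1)(1+V/F(K₂−1)) + z₂(K₂−1)(1+V/F(K₁−1)) = 0
⇒ V/F = [z₁(K₁−1)+z₂(K₂−1)] / [−(K₁−1)(K₂−1)] = 1.21223/1.36620 = 0.8873
Compositions from xᵢ = zᵢ/(1+V/F(Kᵢ−1)), yᵢ = Kᵢxᵢ:
  1: x = 0.2418, y = 0.7422
  2: x = 0.7582, y = 0.2578

x_1 = 0.2418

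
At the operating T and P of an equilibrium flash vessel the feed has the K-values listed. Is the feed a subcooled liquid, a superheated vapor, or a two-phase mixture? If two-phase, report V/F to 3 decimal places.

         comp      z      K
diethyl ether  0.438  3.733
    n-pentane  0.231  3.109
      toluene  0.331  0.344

two-phase, V/F = 0.887

ΣzᵢKᵢ = 2.467; Σzᵢ/Kᵢ = 1.154.
Both exceed 1, so a two-phase solution exists.
Let ψ = V/F and solve Σ zᵢ(Kᵢ−1)/(1+ψ(Kᵢ−1)) = 0.
Newton iteration, ψ⁰ = 0.59:
  ψ = 0.590: g = 0.3210, g' = -1.062 → ψ = 0.892
  ψ = 0.892: g = -0.0063, g' = -1.229 → ψ = 0.887
Converged at ψ = 0.887.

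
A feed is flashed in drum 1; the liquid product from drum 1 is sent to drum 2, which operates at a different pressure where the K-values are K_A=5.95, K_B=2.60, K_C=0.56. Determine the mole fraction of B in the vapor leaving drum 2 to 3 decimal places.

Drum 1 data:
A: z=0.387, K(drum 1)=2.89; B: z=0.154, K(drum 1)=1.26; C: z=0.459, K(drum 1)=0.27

y_B (drum 2) = 0.182

Drum 1:
Let ψ₁ = V/F and solve Σ zᵢ(Kᵢ−1)/(1+ψ₁(Kᵢ−1)) = 0.
Feasibility: ΣzᵢKᵢ = 1.436, Σzᵢ/Kᵢ = 1.956 — both > 1, two phases present.
Iterate (Newton) starting at ψ₁ = 0.5:
  ψ₁ = 0.500: g = -0.1162, g' = -0.980 → ψ₁ = 0.381
  ψ₁ = 0.381: g = -0.0030, g' = -0.945 → ψ₁ = 0.378
Converged at ψ₁ = 0.378.
Drum-1 compositions:
  A: x = 0.226, y = 0.652
  B: x = 0.140, y = 0.177
  C: x = 0.634, y = 0.171
Drum-2 feed = drum-1 liquid: z₂ = (0.2256, 0.1402, 0.6341).
Drum 2:
Iterate (Newton) starting at ψ₂ = 0.4:
  ψ₂ = 0.400: g = 0.1730, g' = -0.937 → ψ₂ = 0.585
  ψ₂ = 0.585: g = 0.0271, g' = -0.683 → ψ₂ = 0.624
  ψ₂ = 0.624: g = 0.0006, g' = -0.654 → ψ₂ = 0.625
Converged at ψ₂ = 0.625.
  A: x = 0.055, y = 0.328
  B: x = 0.070, y = 0.182
  C: x = 0.875, y = 0.490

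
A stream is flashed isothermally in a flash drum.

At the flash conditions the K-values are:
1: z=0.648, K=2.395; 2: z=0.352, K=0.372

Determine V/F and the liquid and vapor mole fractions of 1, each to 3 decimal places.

V/F = 0.780, x_1 = 0.310, y_1 = 0.743

Newton–Raphson from V/F = 0.5:
  V/F = 0.500: g = 0.2103, g' = -0.733 → V/F = 0.787
  V/F = 0.787: g = -0.0062, g' = -0.829 → V/F = 0.780
Converged at V/F = 0.780.
Compositions from xᵢ = zᵢ/(1+V/F(Kᵢ−1)), yᵢ = Kᵢxᵢ:
  1: x = 0.310, y = 0.743
  2: x = 0.690, y = 0.257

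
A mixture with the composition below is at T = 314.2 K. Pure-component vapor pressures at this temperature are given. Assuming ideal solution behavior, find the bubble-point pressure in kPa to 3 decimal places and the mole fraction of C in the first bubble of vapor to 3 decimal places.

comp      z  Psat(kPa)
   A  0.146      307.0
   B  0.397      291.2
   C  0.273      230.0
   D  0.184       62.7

At the bubble point ψ → 0, so ΣzᵢKᵢ = 1 with Kᵢ = Pᵢˢᵃᵗ/P ⇒ P = ΣzᵢPᵢˢᵃᵗ.
P = 0.146·307.0 + 0.397·291.2 + 0.273·230.0 + 0.184·62.7 = 234.755 kPa
yᵢ = zᵢPᵢˢᵃᵗ/P ⇒ y_C = 0.273·230.0/234.755 = 0.267

Pbub = 234.755 kPa, y_C = 0.267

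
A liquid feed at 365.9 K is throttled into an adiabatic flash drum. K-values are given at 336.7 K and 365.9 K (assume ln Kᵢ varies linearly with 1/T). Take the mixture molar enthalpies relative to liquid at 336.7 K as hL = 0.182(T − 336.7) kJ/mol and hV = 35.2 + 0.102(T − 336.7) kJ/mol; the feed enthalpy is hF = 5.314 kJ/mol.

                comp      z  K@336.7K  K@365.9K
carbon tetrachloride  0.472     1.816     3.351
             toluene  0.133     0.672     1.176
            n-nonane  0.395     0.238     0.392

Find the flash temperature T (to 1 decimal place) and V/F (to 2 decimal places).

Adiabatic flash: solve Rachford–Rice at each trial T, then check hF = ψ·hV(T) + (1−ψ)·hL(T).
  T = 336.7 K: K = (1.816, 0.672, 0.238), RR gives ψ = 0.073, H_out = 2.575 kJ/mol
  T = 365.9 K: K = (3.351, 1.176, 0.392), RR gives ψ = 0.727, H_out = 29.204 kJ/mol
  T = 351.3 K: K = (2.498, 0.899, 0.309), RR gives ψ = 0.465, H_out = 18.495 kJ/mol
  T = 344.0 K: K = (2.137, 0.780, 0.272), RR gives ψ = 0.301, H_out = 11.755 kJ/mol
  T = 340.4 K: K = (1.974, 0.725, 0.255), RR gives ψ = 0.200, H_out = 7.664 kJ/mol
  T = 338.5 K: K = (1.892, 0.698, 0.246), RR gives ψ = 0.139, H_out = 5.188 kJ/mol
Linear interpolation between T = 338.5 (H_out = 5.188) and T = 340.4 (H_out = 7.664) on hF = 5.314 gives T ≈ 338.6 K, at which ψ = 0.14.

T = 338.6 K, V/F = 0.14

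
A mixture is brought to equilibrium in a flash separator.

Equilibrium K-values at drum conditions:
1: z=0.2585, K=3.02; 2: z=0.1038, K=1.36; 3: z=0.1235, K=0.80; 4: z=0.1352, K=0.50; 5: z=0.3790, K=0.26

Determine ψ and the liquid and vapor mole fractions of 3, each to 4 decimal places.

ψ = 0.1740, x_3 = 0.1280, y_3 = 0.1024

Rachford–Rice: g(ψ) = Σ zᵢ(Kᵢ−1)/(1+ψ(Kᵢ−1)) = 0.
Check two-phase: ΣzᵢKᵢ = 1.1868 > 1 and Σzᵢ/Kᵢ = 2.0444 > 1, so g(0) = 0.1868 > 0 and g(1) = -1.0444 < 0.
Iterate (Newton) starting at ψ = 0.65:
  ψ = 0.6500: g = -0.41289, g' = -1.0572 → ψ = 0.2594
  ψ = 0.2594: g = -0.07404, g' = -0.8334 → ψ = 0.1706
  ψ = 0.1706: g = 0.00309, g' = -0.9129 → ψ = 0.1740
Converged at ψ = 0.1740.
Compositions from xᵢ = zᵢ/(1+ψ(Kᵢ−1)), yᵢ = Kᵢxᵢ:
  1: x = 0.1913, y = 0.5776
  2: x = 0.0977, y = 0.1328
  3: x = 0.1280, y = 0.1024
  4: x = 0.1481, y = 0.0740
  5: x = 0.4350, y = 0.1131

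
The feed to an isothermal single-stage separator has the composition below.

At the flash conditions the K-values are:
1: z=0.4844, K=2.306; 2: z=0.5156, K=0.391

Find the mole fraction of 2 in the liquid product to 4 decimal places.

Rachford–Rice: g(V/F) = Σ zᵢ(Kᵢ−1)/(1+V/F(Kᵢ−1)) = 0.
Feasibility: ΣzᵢKᵢ = 1.3186, Σzᵢ/Kᵢ = 1.5287 — both > 1, two phases present.
Binary case is linear: z₁(K₁−1)(1+V/F(K₂−1)) + z₂(K₂−1)(1+V/F(K₁−1)) = 0
⇒ V/F = [z₁(K₁−1)+z₂(K₂−1)] / [−(K₁−1)(K₂−1)] = 0.31863/0.79535 = 0.4006
Compositions from xᵢ = zᵢ/(1+V/F(Kᵢ−1)), yᵢ = Kᵢxᵢ:
  1: x = 0.3180, y = 0.7333
  2: x = 0.6820, y = 0.2667

x_2 = 0.6820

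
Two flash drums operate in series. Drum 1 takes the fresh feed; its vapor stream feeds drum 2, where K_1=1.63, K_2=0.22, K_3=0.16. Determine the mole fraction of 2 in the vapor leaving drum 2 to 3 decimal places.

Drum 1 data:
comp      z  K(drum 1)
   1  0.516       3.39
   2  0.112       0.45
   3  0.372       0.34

y_2 (drum 2) = 0.024

Drum 1:
Material balance + equilibrium reduce to Σ zᵢ(Kᵢ−1)/(1+ψ₁(Kᵢ−1)) = 0.
Feasibility: ΣzᵢKᵢ = 1.926, Σzᵢ/Kᵢ = 1.495 — both > 1, two phases present.
Newton iteration, ψ₁⁰ = 0.67:
  ψ₁ = 0.670: g = -0.0636, g' = -1.041 → ψ₁ = 0.609
  ψ₁ = 0.609: g = -0.0008, g' = -1.018 → ψ₁ = 0.608
Converged at ψ₁ = 0.608.
Drum-1 compositions:
  1: x = 0.210, y = 0.713
  2: x = 0.168, y = 0.076
  3: x = 0.621, y = 0.211
Drum-2 feed = drum-1 vapor: z₂ = (0.7130, 0.0757, 0.2113).
Drum 2:
Newton–Raphson from ψ₂ = 0.5:
  ψ₂ = 0.500: g = -0.0612, g' = -0.731 → ψ₂ = 0.416
  ψ₂ = 0.416: g = -0.0044, g' = -0.631 → ψ₂ = 0.409
Converged at ψ₂ = 0.409.
  1: x = 0.567, y = 0.924
  2: x = 0.111, y = 0.024
  3: x = 0.322, y = 0.052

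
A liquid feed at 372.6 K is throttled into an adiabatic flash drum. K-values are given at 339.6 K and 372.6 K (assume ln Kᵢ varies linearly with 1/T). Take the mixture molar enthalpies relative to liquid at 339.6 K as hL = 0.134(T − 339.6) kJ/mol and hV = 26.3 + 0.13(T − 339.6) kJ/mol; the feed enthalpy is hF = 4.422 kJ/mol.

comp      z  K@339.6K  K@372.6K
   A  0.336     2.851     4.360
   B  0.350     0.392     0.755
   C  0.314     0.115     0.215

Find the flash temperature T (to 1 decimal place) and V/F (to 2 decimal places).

Adiabatic flash: solve Rachford–Rice at each trial T, then check hF = ψ·hV(T) + (1−ψ)·hL(T).
  T = 339.6 K: K = (2.851, 0.392, 0.115), RR gives ψ = 0.095, H_out = 2.492 kJ/mol
  T = 372.6 K: K = (4.360, 0.755, 0.215), RR gives ψ = 0.424, H_out = 15.528 kJ/mol
  T = 356.1 K: K = (3.561, 0.552, 0.160), RR gives ψ = 0.261, H_out = 9.063 kJ/mol
  T = 347.9 K: K = (3.197, 0.468, 0.136), RR gives ψ = 0.181, H_out = 5.875 kJ/mol
  T = 343.8 K: K = (3.023, 0.429, 0.125), RR gives ψ = 0.140, H_out = 4.234 kJ/mol
  T = 345.9 K: K = (3.111, 0.449, 0.131), RR gives ψ = 0.161, H_out = 5.080 kJ/mol
Linear interpolation between T = 343.8 (H_out = 4.234) and T = 345.9 (H_out = 5.080) on hF = 4.422 gives T ≈ 344.3 K, at which ψ = 0.14.

T = 344.3 K, V/F = 0.14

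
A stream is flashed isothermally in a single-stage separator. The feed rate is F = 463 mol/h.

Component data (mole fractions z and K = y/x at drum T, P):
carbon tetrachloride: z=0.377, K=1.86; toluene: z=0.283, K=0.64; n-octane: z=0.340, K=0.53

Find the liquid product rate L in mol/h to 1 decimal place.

L = 383.4 mol/h

Let ψ = V/F and solve Σ zᵢ(Kᵢ−1)/(1+ψ(Kᵢ−1)) = 0.
Feasibility: ΣzᵢKᵢ = 1.063, Σzᵢ/Kᵢ = 1.286 — both > 1, two phases present.
Newton–Raphson from ψ = 0.69:
  ψ = 0.690: g = -0.1686, g' = -0.339 → ψ = 0.193
  ψ = 0.193: g = -0.0072, g' = -0.338 → ψ = 0.172
Converged at ψ = 0.172.
Then V = ψ·F = 0.1719·463 = 79.6 mol/h and L = F − V = 383.4 mol/h.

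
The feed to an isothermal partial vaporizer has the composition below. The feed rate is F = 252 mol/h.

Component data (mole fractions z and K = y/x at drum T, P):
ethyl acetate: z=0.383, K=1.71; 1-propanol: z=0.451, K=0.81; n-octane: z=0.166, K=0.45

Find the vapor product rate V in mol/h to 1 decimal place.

Rachford–Rice: g(V/F) = Σ zᵢ(Kᵢ−1)/(1+V/F(Kᵢ−1)) = 0.
Check two-phase: ΣzᵢKᵢ = 1.095 > 1 and Σzᵢ/Kᵢ = 1.150 > 1, so g(0) = 0.095 > 0 and g(1) = -0.150 < 0.
Iterate (Newton) starting at V/F = 0.53:
  V/F = 0.530: g = -0.0266, g' = -0.222 → V/F = 0.410
  V/F = 0.410: g = -0.0003, g' = -0.219 → V/F = 0.409
Converged at V/F = 0.409.
Then V = V/F·F = 0.4091·252 = 103.1 mol/h and L = F − V = 148.9 mol/h.

V = 103.1 mol/h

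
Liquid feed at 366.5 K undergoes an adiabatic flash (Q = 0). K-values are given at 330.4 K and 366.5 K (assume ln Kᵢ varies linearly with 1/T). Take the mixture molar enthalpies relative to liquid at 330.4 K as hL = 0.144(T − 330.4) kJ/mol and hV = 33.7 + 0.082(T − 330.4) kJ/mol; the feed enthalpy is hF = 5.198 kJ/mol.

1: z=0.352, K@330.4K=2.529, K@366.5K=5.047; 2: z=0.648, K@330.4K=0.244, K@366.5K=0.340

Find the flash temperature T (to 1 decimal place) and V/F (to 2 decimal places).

Adiabatic flash: solve Rachford–Rice at each trial T, then check hF = ψ·hV(T) + (1−ψ)·hL(T).
  T = 330.4 K: K = (2.529, 0.244), RR gives ψ = 0.042, H_out = 1.409 kJ/mol
  T = 366.5 K: K = (5.047, 0.340), RR gives ψ = 0.373, H_out = 16.940 kJ/mol
  T = 348.4 K: K = (3.634, 0.290), RR gives ψ = 0.250, H_out = 10.738 kJ/mol
  T = 339.4 K: K = (3.046, 0.267), RR gives ψ = 0.163, H_out = 6.711 kJ/mol
  T = 334.9 K: K = (2.779, 0.255), RR gives ψ = 0.108, H_out = 4.271 kJ/mol
  T = 337.1 K: K = (2.907, 0.261), RR gives ψ = 0.137, H_out = 5.509 kJ/mol
Linear interpolation between T = 334.9 (H_out = 4.271) and T = 337.1 (H_out = 5.509) on hF = 5.198 gives T ≈ 336.5 K, at which ψ = 0.13.

T = 336.5 K, V/F = 0.13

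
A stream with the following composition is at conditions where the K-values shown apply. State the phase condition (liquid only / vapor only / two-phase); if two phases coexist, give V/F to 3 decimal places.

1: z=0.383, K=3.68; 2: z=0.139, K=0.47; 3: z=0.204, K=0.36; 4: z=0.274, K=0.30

two-phase, V/F = 0.365

ΣzᵢKᵢ = 1.630; Σzᵢ/Kᵢ = 1.880.
Both exceed 1, so a two-phase solution exists.
Material balance + equilibrium reduce to Σ zᵢ(Kᵢ−1)/(1+ψ(Kᵢ−1)) = 0.
Iterate (Newton) starting at ψ = 0.5:
  ψ = 0.500: g = -0.1487, g' = -1.073 → ψ = 0.361
  ψ = 0.361: g = 0.0036, g' = -1.152 → ψ = 0.365
Converged at ψ = 0.365.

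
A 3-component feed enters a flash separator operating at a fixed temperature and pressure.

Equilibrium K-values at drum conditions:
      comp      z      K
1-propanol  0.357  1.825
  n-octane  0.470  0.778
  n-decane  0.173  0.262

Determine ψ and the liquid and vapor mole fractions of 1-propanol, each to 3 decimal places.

Rachford–Rice: g(ψ) = Σ zᵢ(Kᵢ−1)/(1+ψ(Kᵢ−1)) = 0.
Feasibility: ΣzᵢKᵢ = 1.063, Σzᵢ/Kᵢ = 1.460 — both > 1, two phases present.
Newton iteration, ψ⁰ = 0.33:
  ψ = 0.330: g = -0.0499, g' = -0.342 → ψ = 0.184
  ψ = 0.184: g = -0.0008, g' = -0.334 → ψ = 0.182
Converged at ψ = 0.182.
Compositions from xᵢ = zᵢ/(1+ψ(Kᵢ−1)), yᵢ = Kᵢxᵢ:
  1-propanol: x = 0.310, y = 0.567
  n-octane: x = 0.490, y = 0.381
  n-decane: x = 0.200, y = 0.052

ψ = 0.182, x_1-propanol = 0.310, y_1-propanol = 0.567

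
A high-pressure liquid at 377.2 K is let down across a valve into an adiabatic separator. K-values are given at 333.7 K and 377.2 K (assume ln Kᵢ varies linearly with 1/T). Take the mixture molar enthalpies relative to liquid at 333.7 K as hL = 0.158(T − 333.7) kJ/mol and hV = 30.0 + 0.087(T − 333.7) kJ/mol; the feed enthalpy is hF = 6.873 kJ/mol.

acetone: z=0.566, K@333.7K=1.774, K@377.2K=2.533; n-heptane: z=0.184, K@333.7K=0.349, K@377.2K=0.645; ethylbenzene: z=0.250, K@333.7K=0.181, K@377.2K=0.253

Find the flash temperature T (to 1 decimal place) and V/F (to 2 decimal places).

T = 335.5 K, V/F = 0.22

Adiabatic flash: solve Rachford–Rice at each trial T, then check hF = ψ·hV(T) + (1−ψ)·hL(T).
  T = 333.7 K: K = (1.774, 0.349, 0.181), RR gives ψ = 0.195, H_out = 5.838 kJ/mol
  T = 377.2 K: K = (2.533, 0.645, 0.253), RR gives ψ = 0.635, H_out = 23.964 kJ/mol
  T = 355.4 K: K = (2.142, 0.483, 0.216), RR gives ψ = 0.450, H_out = 16.246 kJ/mol
  T = 344.5 K: K = (1.954, 0.412, 0.198), RR gives ψ = 0.336, H_out = 11.527 kJ/mol
  T = 339.1 K: K = (1.863, 0.380, 0.190), RR gives ψ = 0.270, H_out = 8.845 kJ/mol
  T = 336.4 K: K = (1.819, 0.364, 0.185), RR gives ψ = 0.234, H_out = 7.389 kJ/mol
  T = 335.0 K: K = (1.795, 0.356, 0.183), RR gives ψ = 0.214, H_out = 6.597 kJ/mol
Linear interpolation between T = 335.0 (H_out = 6.597) and T = 336.4 (H_out = 7.389) on hF = 6.873 gives T ≈ 335.5 K, at which ψ = 0.22.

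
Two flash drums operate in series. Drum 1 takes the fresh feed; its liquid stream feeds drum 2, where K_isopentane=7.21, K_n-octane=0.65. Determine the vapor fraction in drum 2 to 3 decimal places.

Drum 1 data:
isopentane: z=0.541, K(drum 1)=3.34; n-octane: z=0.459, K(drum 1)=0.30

Drum 1:
Let ψ₁ = V/F and solve Σ zᵢ(Kᵢ−1)/(1+ψ₁(Kᵢ−1)) = 0.
g(0) = ΣzᵢKᵢ − 1 = 0.945 and g(1) = 1 − Σzᵢ/Kᵢ = -0.692, so a root lies in (0, 1).
Binary case is linear: z₁(K₁−1)(1+ψ₁(K₂−1)) + z₂(K₂−1)(1+ψ₁(K₁−1)) = 0
⇒ ψ₁ = [z₁(K₁−1)+z₂(K₂−1)] / [−(K₁−1)(K₂−1)] = 0.9446/1.6380 = 0.577
Drum-1 compositions:
  isopentane: x = 0.230, y = 0.769
  n-octane: x = 0.770, y = 0.231
Drum-2 feed = drum-1 liquid: z₂ = (0.2303, 0.7697).
Drum 2:
Let ψ₂ = V/F and solve Σ zᵢ(Kᵢ−1)/(1+ψ₂(Kᵢ−1)) = 0.
Check two-phase: ΣzᵢKᵢ = 2.161 > 1 and Σzᵢ/Kᵢ = 1.216 > 1, so g(0) = 1.161 > 0 and g(1) = -0.216 < 0.
Binary case is linear: z₁(K₁−1)(1+ψ₂(K₂−1)) + z₂(K₂−1)(1+ψ₂(K₁−1)) = 0
⇒ ψ₂ = [z₁(K₁−1)+z₂(K₂−1)] / [−(K₁−1)(K₂−1)] = 1.1605/2.1735 = 0.534
  isopentane: x = 0.053, y = 0.385
  n-octane: x = 0.947, y = 0.615

V/F (drum 2) = 0.534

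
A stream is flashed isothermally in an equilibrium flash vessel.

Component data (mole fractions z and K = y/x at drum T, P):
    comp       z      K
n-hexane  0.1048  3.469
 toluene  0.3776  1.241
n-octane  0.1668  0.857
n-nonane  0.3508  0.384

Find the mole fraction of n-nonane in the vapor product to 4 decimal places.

y_n-nonane = 0.1513

Rachford–Rice: g(β) = Σ zᵢ(Kᵢ−1)/(1+β(Kᵢ−1)) = 0.
Feasibility: ΣzᵢKᵢ = 1.1098, Σzᵢ/Kᵢ = 1.4427 — both > 1, two phases present.
Newton iteration, β⁰ = 0.5:
  β = 0.5000: g = -0.14095, g' = -0.4274 → β = 0.1702
  β = 0.1702: g = 0.00377, g' = -0.5067 → β = 0.1776
  β = 0.1776: g = 0.00002, g' = -0.5003 → β = 0.1777
Converged at β = 0.1777.
Compositions from xᵢ = zᵢ/(1+β(Kᵢ−1)), yᵢ = Kᵢxᵢ:
  n-hexane: x = 0.0728, y = 0.2527
  toluene: x = 0.3621, y = 0.4494
  n-octane: x = 0.1711, y = 0.1467
  n-nonane: x = 0.3939, y = 0.1513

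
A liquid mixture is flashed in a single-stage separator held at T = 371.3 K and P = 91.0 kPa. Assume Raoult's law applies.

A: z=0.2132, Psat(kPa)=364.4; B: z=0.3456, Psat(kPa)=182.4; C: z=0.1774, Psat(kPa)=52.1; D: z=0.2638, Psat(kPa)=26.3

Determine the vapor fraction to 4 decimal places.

Raoult's law: Kᵢ = Pᵢˢᵃᵗ/P = Pᵢˢᵃᵗ/91.0.
  K_A = 364.4/91.0 = 4.004396, K_B = 182.4/91.0 = 2.004396, K_C = 52.1/91.0 = 0.572527, K_D = 26.3/91.0 = 0.289011
Material balance + equilibrium reduce to Σ zᵢ(Kᵢ−1)/(1+ψ(Kᵢ−1)) = 0.
Check two-phase: ΣzᵢKᵢ = 1.7243 > 1 and Σzᵢ/Kᵢ = 1.4483 > 1, so g(0) = 0.7243 > 0 and g(1) = -0.4483 < 0.
Newton iteration, ψ⁰ = 0.39:
  ψ = 0.3900: g = 0.19384, g' = -0.8900 → ψ = 0.6078
  ψ = 0.6078: g = 0.00946, g' = -0.8481 → ψ = 0.6189
Converged at ψ = 0.6189.

ψ = 0.6189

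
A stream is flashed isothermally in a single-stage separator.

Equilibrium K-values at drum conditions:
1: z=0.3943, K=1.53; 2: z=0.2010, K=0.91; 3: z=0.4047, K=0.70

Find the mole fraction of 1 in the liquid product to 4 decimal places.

x_1 = 0.3081

Iterate (Newton) starting at V/F = 0.59:
  V/F = 0.5900: g = -0.00743, g' = -0.1199 → V/F = 0.5280
  V/F = 0.5280: g = 0.00003, g' = -0.1208 → V/F = 0.5283
Converged at V/F = 0.5283.
Compositions from xᵢ = zᵢ/(1+V/F(Kᵢ−1)), yᵢ = Kᵢxᵢ:
  1: x = 0.3081, y = 0.4713
  2: x = 0.2110, y = 0.1920
  3: x = 0.4809, y = 0.3366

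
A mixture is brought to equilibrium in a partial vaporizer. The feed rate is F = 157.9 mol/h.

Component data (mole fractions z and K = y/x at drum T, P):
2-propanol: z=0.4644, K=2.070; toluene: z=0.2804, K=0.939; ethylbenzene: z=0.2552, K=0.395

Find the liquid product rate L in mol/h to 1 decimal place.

L = 47.9 mol/h

Rachford–Rice: g(ψ) = Σ zᵢ(Kᵢ−1)/(1+ψ(Kᵢ−1)) = 0.
Check two-phase: ΣzᵢKᵢ = 1.3254 > 1 and Σzᵢ/Kᵢ = 1.1690 > 1, so g(0) = 0.3254 > 0 and g(1) = -0.1690 < 0.
Iterate (Newton) starting at ψ = 0.56:
  ψ = 0.5600: g = 0.05950, g' = -0.4227 → ψ = 0.7008
  ψ = 0.7008: g = -0.00193, g' = -0.4563 → ψ = 0.6966
Converged at ψ = 0.6965.
Then V = ψ·F = 0.6965·157.9 = 110.0 mol/h and L = F − V = 47.9 mol/h.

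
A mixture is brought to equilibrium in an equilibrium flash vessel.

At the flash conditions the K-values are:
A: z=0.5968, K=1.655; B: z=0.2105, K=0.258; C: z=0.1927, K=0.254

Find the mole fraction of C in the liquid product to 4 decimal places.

Material balance + equilibrium reduce to Σ zᵢ(Kᵢ−1)/(1+ψ(Kᵢ−1)) = 0.
Feasibility: ΣzᵢKᵢ = 1.0910, Σzᵢ/Kᵢ = 1.9352 — both > 1, two phases present.
Newton iteration, ψ⁰ = 0.5:
  ψ = 0.5000: g = -0.18312, g' = -0.7110 → ψ = 0.2424
  ψ = 0.2424: g = -0.02861, g' = -0.5228 → ψ = 0.1877
  ψ = 0.1877: g = -0.00053, g' = -0.5045 → ψ = 0.1867
Converged at ψ = 0.1867.
Compositions from xᵢ = zᵢ/(1+ψ(Kᵢ−1)), yᵢ = Kᵢxᵢ:
  A: x = 0.5318, y = 0.8801
  B: x = 0.2443, y = 0.0630
  C: x = 0.2239, y = 0.0569

x_C = 0.2239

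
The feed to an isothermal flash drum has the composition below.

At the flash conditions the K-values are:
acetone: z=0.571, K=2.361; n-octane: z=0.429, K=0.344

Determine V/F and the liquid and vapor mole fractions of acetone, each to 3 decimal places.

Material balance + equilibrium reduce to Σ zᵢ(Kᵢ−1)/(1+V/F(Kᵢ−1)) = 0.
Check two-phase: ΣzᵢKᵢ = 1.496 > 1 and Σzᵢ/Kᵢ = 1.489 > 1, so g(0) = 0.496 > 0 and g(1) = -0.489 < 0.
Iterate (Newton) starting at V/F = 0.64:
  V/F = 0.640: g = -0.0697, g' = -0.851 → V/F = 0.558
  V/F = 0.558: g = -0.0022, g' = -0.801 → V/F = 0.555
Converged at V/F = 0.555.
Compositions from xᵢ = zᵢ/(1+V/F(Kᵢ−1)), yᵢ = Kᵢxᵢ:
  acetone: x = 0.325, y = 0.768
  n-octane: x = 0.675, y = 0.232

V/F = 0.555, x_acetone = 0.325, y_acetone = 0.768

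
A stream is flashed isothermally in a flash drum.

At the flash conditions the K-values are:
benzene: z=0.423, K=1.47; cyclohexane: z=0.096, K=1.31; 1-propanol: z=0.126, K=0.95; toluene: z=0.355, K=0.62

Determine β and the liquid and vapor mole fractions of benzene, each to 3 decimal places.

β = 0.593, x_benzene = 0.331, y_benzene = 0.486

Newton–Raphson from β = 0.54:
  β = 0.540: g = 0.0079, g' = -0.148 → β = 0.593
Converged at β = 0.593.
Compositions from xᵢ = zᵢ/(1+β(Kᵢ−1)), yᵢ = Kᵢxᵢ:
  benzene: x = 0.331, y = 0.486
  cyclohexane: x = 0.081, y = 0.106
  1-propanol: x = 0.130, y = 0.123
  toluene: x = 0.458, y = 0.284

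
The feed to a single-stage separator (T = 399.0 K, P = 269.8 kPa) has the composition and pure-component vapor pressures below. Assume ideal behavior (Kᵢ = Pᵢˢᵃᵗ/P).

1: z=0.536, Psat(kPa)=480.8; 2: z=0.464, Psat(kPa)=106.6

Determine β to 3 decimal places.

Raoult's law: Kᵢ = Pᵢˢᵃᵗ/P = Pᵢˢᵃᵗ/269.8.
  K_1 = 480.8/269.8 = 1.78206, K_2 = 106.6/269.8 = 0.39511
Let β = V/F and solve Σ zᵢ(Kᵢ−1)/(1+β(Kᵢ−1)) = 0.
Check two-phase: ΣzᵢKᵢ = 1.139 > 1 and Σzᵢ/Kᵢ = 1.475 > 1, so g(0) = 0.139 > 0 and g(1) = -0.475 < 0.
Newton–Raphson from β = 0.66:
  β = 0.660: g = -0.1907, g' = -0.613 → β = 0.349
  β = 0.349: g = -0.0264, g' = -0.475 → β = 0.293
Converged at β = 0.293.

β = 0.293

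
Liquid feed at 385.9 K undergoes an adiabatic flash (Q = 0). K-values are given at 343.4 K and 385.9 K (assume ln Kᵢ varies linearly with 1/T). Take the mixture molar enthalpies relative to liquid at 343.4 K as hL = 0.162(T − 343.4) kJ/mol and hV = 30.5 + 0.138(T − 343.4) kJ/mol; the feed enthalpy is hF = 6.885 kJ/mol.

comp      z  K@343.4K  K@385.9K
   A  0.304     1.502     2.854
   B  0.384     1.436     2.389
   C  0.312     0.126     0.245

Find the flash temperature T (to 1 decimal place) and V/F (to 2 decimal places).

Adiabatic flash: solve Rachford–Rice at each trial T, then check hF = ψ·hV(T) + (1−ψ)·hL(T).
  T = 343.4 K: K = (1.502, 1.436, 0.126), RR gives ψ = 0.116, H_out = 3.547 kJ/mol
  T = 385.9 K: K = (2.854, 2.389, 0.245), RR gives ψ = 0.713, H_out = 27.916 kJ/mol
  T = 364.6 K: K = (2.108, 1.879, 0.179), RR gives ψ = 0.518, H_out = 18.976 kJ/mol
  T = 354.0 K: K = (1.788, 1.649, 0.151), RR gives ψ = 0.370, H_out = 12.922 kJ/mol
  T = 348.7 K: K = (1.641, 1.541, 0.138), RR gives ψ = 0.264, H_out = 8.888 kJ/mol
  T = 346.0 K: K = (1.569, 1.487, 0.132), RR gives ψ = 0.196, H_out = 6.382 kJ/mol
  T = 347.4 K: K = (1.606, 1.514, 0.135), RR gives ψ = 0.233, H_out = 7.729 kJ/mol
Linear interpolation between T = 346.0 (H_out = 6.382) and T = 347.4 (H_out = 7.729) on hF = 6.885 gives T ≈ 346.5 K, at which ψ = 0.21.

T = 346.5 K, V/F = 0.21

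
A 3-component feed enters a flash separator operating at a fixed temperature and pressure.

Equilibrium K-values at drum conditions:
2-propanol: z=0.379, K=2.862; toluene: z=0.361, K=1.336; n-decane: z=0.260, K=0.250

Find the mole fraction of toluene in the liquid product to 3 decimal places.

x_toluene = 0.293

Newton–Raphson from V/F = 0.5:
  V/F = 0.500: g = 0.1573, g' = -0.757 → V/F = 0.708
  V/F = 0.708: g = -0.0133, g' = -0.936 → V/F = 0.694
Converged at V/F = 0.694.
Compositions from xᵢ = zᵢ/(1+V/F(Kᵢ−1)), yᵢ = Kᵢxᵢ:
  2-propanol: x = 0.165, y = 0.473
  toluene: x = 0.293, y = 0.391
  n-decane: x = 0.542, y = 0.135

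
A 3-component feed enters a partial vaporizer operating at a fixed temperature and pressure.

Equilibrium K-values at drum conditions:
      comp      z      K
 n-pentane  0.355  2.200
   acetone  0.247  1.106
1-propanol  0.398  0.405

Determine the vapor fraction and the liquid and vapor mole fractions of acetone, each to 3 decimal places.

Material balance + equilibrium reduce to Σ zᵢ(Kᵢ−1)/(1+ψ(Kᵢ−1)) = 0.
Check two-phase: ΣzᵢKᵢ = 1.215 > 1 and Σzᵢ/Kᵢ = 1.367 > 1, so g(0) = 0.215 > 0 and g(1) = -0.367 < 0.
Newton–Raphson from ψ = 0.5:
  ψ = 0.500: g = -0.0460, g' = -0.488 → ψ = 0.406
  ψ = 0.406: g = -0.0006, g' = -0.479 → ψ = 0.405
Converged at ψ = 0.405.
Compositions from xᵢ = zᵢ/(1+ψ(Kᵢ−1)), yᵢ = Kᵢxᵢ:
  n-pentane: x = 0.239, y = 0.526
  acetone: x = 0.237, y = 0.262
  1-propanol: x = 0.524, y = 0.212

ψ = 0.405, x_acetone = 0.237, y_acetone = 0.262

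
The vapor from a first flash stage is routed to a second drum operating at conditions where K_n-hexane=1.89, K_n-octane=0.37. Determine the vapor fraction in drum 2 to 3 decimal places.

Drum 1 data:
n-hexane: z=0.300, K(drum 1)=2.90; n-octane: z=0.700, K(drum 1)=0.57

Drum 1:
Let ψ₁ = V/F and solve Σ zᵢ(Kᵢ−1)/(1+ψ₁(Kᵢ−1)) = 0.
g(0) = ΣzᵢKᵢ − 1 = 0.269 and g(1) = 1 − Σzᵢ/Kᵢ = -0.332, so a root lies in (0, 1).
Newton–Raphson from ψ₁ = 0.39:
  ψ₁ = 0.390: g = -0.0343, g' = -0.544 → ψ₁ = 0.327
  ψ₁ = 0.327: g = 0.0013, g' = -0.587 → ψ₁ = 0.329
Converged at ψ₁ = 0.329.
Drum-1 compositions:
  n-hexane: x = 0.185, y = 0.535
  n-octane: x = 0.815, y = 0.465
Drum-2 feed = drum-1 vapor: z₂ = (0.5352, 0.4648).
Drum 2:
Let ψ₂ = V/F and solve Σ zᵢ(Kᵢ−1)/(1+ψ₂(Kᵢ−1)) = 0.
Check two-phase: ΣzᵢKᵢ = 1.183 > 1 and Σzᵢ/Kᵢ = 1.539 > 1, so g(0) = 0.183 > 0 and g(1) = -0.539 < 0.
Binary case is linear: z₁(K₁−1)(1+ψ₂(K₂−1)) + z₂(K₂−1)(1+ψ₂(K₁−1)) = 0
⇒ ψ₂ = [z₁(K₁−1)+z₂(K₂−1)] / [−(K₁−1)(K₂−1)] = 0.1835/0.5607 = 0.327
  n-hexane: x = 0.414, y = 0.783
  n-octane: x = 0.586, y = 0.217

V/F (drum 2) = 0.327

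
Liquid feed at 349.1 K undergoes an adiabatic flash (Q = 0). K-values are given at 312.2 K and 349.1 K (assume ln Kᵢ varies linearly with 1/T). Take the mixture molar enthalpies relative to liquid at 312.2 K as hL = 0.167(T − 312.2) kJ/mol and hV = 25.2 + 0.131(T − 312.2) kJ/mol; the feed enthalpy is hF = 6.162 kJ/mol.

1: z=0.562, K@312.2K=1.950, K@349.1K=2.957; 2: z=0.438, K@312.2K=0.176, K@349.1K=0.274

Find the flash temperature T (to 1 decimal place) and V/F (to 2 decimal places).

T = 313.4 K, V/F = 0.24

Adiabatic flash: solve Rachford–Rice at each trial T, then check hF = ψ·hV(T) + (1−ψ)·hL(T).
  T = 312.2 K: K = (1.950, 0.176), RR gives ψ = 0.221, H_out = 5.569 kJ/mol
  T = 349.1 K: K = (2.957, 0.274), RR gives ψ = 0.550, H_out = 19.299 kJ/mol
  T = 330.6 K: K = (2.428, 0.222), RR gives ψ = 0.416, H_out = 13.276 kJ/mol
  T = 321.4 K: K = (2.183, 0.198), RR gives ψ = 0.331, H_out = 9.763 kJ/mol
  T = 316.8 K: K = (2.065, 0.187), RR gives ψ = 0.280, H_out = 7.776 kJ/mol
  T = 314.5 K: K = (2.007, 0.181), RR gives ψ = 0.252, H_out = 6.705 kJ/mol
Linear interpolation between T = 312.2 (H_out = 5.569) and T = 314.5 (H_out = 6.705) on hF = 6.162 gives T ≈ 313.4 K, at which ψ = 0.24.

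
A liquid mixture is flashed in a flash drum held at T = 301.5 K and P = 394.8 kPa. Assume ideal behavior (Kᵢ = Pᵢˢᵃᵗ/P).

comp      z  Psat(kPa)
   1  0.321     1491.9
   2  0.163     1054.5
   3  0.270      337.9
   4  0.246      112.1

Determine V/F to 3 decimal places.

Raoult's law: Kᵢ = Pᵢˢᵃᵗ/P = Pᵢˢᵃᵗ/394.8.
  K_1 = 1491.9/394.8 = 3.77888, K_2 = 1054.5/394.8 = 2.67097, K_3 = 337.9/394.8 = 0.85588, K_4 = 112.1/394.8 = 0.28394
Iterate (Newton) starting at V/F = 0.5:
  V/F = 0.500: g = 0.2054, g' = -0.882 → V/F = 0.733
  V/F = 0.733: g = 0.0020, g' = -0.926 → V/F = 0.735
Converged at V/F = 0.735.

V/F = 0.735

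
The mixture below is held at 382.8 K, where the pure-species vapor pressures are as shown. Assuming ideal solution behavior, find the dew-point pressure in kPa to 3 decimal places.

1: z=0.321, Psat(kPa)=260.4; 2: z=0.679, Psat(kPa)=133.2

At the dew point ψ → 1, so Σzᵢ/Kᵢ = 1 with Kᵢ = Pᵢˢᵃᵗ/P ⇒ 1/P = Σzᵢ/Pᵢˢᵃᵗ.
1/P = 0.321/260.4 + 0.679/133.2 = 0.006330 ⇒ P = 157.970 kPa

Pdew = 157.970 kPa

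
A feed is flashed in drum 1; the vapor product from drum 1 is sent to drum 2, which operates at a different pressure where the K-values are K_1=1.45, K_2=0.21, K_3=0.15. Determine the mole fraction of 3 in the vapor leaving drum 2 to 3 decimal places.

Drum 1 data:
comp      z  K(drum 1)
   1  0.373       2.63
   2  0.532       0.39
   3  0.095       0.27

Drum 1:
Newton–Raphson from ψ₁ = 0.5:
  ψ₁ = 0.500: g = -0.2412, g' = -0.836 → ψ₁ = 0.212
  ψ₁ = 0.212: g = -0.0026, g' = -0.880 → ψ₁ = 0.209
Converged at ψ₁ = 0.209.
Drum-1 compositions:
  1: x = 0.278, y = 0.732
  2: x = 0.610, y = 0.238
  3: x = 0.112, y = 0.030
Drum-2 feed = drum-1 vapor: z₂ = (0.7320, 0.2377, 0.0303).
Drum 2:
Newton iteration, ψ₂⁰ = 0.55:
  ψ₂ = 0.550: g = -0.1164, g' = -0.636 → ψ₂ = 0.367
  ψ₂ = 0.367: g = -0.0192, g' = -0.450 → ψ₂ = 0.324
  ψ₂ = 0.324: g = -0.0006, g' = -0.423 → ψ₂ = 0.323
Converged at ψ₂ = 0.323.
  1: x = 0.639, y = 0.927
  2: x = 0.319, y = 0.067
  3: x = 0.042, y = 0.006

y_3 (drum 2) = 0.006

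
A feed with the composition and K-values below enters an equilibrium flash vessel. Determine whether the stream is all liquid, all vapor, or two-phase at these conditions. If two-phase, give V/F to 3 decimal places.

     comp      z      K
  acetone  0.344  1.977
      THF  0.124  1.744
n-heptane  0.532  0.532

two-phase, V/F = 0.417

ΣzᵢKᵢ = 1.179; Σzᵢ/Kᵢ = 1.245.
Both exceed 1, so a two-phase solution exists.
Iterate (Newton) starting at ψ = 0.39:
  ψ = 0.390: g = 0.0103, g' = -0.388 → ψ = 0.417
Converged at ψ = 0.417.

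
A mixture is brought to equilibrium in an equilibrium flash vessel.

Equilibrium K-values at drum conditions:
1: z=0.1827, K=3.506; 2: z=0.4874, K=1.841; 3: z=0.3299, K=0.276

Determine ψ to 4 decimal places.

Let ψ = V/F and solve Σ zᵢ(Kᵢ−1)/(1+ψ(Kᵢ−1)) = 0.
Feasibility: ΣzᵢKᵢ = 1.6289, Σzᵢ/Kᵢ = 1.5121 — both > 1, two phases present.
Newton iteration, ψ⁰ = 0.5:
  ψ = 0.5000: g = 0.11741, g' = -0.8217 → ψ = 0.6429
  ψ = 0.6429: g = -0.00541, g' = -0.9187 → ψ = 0.6370
Converged at ψ = 0.6370.

ψ = 0.6370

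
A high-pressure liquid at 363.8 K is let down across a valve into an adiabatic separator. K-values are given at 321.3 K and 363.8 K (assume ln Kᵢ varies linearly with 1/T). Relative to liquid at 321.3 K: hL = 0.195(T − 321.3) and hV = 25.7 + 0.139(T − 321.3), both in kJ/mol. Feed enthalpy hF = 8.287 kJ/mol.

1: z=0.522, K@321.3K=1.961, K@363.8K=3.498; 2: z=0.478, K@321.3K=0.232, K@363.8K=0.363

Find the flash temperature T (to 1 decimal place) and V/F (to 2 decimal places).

T = 327.4 K, V/F = 0.28

Adiabatic flash: solve Rachford–Rice at each trial T, then check hF = ψ·hV(T) + (1−ψ)·hL(T).
  T = 321.3 K: K = (1.961, 0.232), RR gives ψ = 0.182, H_out = 4.685 kJ/mol
  T = 363.8 K: K = (3.498, 0.363), RR gives ψ = 0.628, H_out = 22.935 kJ/mol
  T = 342.6 K: K = (2.668, 0.294), RR gives ψ = 0.453, H_out = 15.262 kJ/mol
  T = 332.0 K: K = (2.300, 0.262), RR gives ψ = 0.340, H_out = 10.627 kJ/mol
  T = 326.6 K: K = (2.125, 0.247), RR gives ψ = 0.268, H_out = 7.849 kJ/mol
  T = 329.3 K: K = (2.212, 0.255), RR gives ψ = 0.306, H_out = 9.284 kJ/mol
  T = 328.0 K: K = (2.170, 0.251), RR gives ψ = 0.288, H_out = 8.606 kJ/mol
Linear interpolation between T = 326.6 (H_out = 7.849) and T = 328.0 (H_out = 8.606) on hF = 8.287 gives T ≈ 327.4 K, at which ψ = 0.28.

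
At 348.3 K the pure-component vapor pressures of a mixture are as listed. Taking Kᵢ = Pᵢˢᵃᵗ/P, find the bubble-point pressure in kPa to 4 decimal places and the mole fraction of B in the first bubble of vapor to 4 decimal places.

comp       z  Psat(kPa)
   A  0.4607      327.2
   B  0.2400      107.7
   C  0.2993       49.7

Pbub = 191.4642 kPa, y_B = 0.1350

At the bubble point ψ → 0, so ΣzᵢKᵢ = 1 with Kᵢ = Pᵢˢᵃᵗ/P ⇒ P = ΣzᵢPᵢˢᵃᵗ.
P = 0.4607·327.2 + 0.2400·107.7 + 0.2993·49.7 = 191.4642 kPa
yᵢ = zᵢPᵢˢᵃᵗ/P ⇒ y_B = 0.2400·107.7/191.4642 = 0.1350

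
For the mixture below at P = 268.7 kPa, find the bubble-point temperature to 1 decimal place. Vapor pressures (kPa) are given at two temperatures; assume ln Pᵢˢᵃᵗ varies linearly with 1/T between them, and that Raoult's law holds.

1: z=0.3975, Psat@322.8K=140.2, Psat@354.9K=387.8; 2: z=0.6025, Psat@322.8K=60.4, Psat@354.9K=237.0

T = 351.9 K

Bubble-point temperature: ΣzᵢPᵢˢᵃᵗ(T) = P. Interpolate ln Pᵢˢᵃᵗ = aᵢ + bᵢ/T.
  T = 322.8 K: ΣzᵢPᵢˢᵃᵗ = 92.12 kPa
  T = 354.9 K: ΣzᵢPᵢˢᵃᵗ = 296.94 kPa
  T = 338.9 K: ΣzᵢPᵢˢᵃᵗ = 169.71 kPa
  T = 346.9 K: ΣzᵢPᵢˢᵃᵗ = 225.75 kPa
  T = 350.9 K: ΣzᵢPᵢˢᵃᵗ = 259.26 kPa
  T = 352.9 K: ΣzᵢPᵢˢᵃᵗ = 277.56 kPa
Interpolating between 350.9 K and 352.9 K gives T ≈ 351.9 K.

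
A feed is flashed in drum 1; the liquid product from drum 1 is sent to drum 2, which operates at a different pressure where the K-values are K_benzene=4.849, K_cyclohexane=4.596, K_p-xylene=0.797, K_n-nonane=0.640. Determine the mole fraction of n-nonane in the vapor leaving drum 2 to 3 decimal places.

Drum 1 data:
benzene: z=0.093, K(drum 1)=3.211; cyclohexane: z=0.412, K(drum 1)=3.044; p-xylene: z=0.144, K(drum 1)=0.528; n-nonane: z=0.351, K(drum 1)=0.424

y_n-nonane (drum 2) = 0.439

Drum 1:
Rachford–Rice: g(ψ₁) = Σ zᵢ(Kᵢ−1)/(1+ψ₁(Kᵢ−1)) = 0.
g(0) = ΣzᵢKᵢ − 1 = 0.778 and g(1) = 1 − Σzᵢ/Kᵢ = -0.265, so a root lies in (0, 1).
Newton iteration, ψ₁⁰ = 0.5:
  ψ₁ = 0.500: g = 0.1412, g' = -0.808 → ψ₁ = 0.675
  ψ₁ = 0.675: g = 0.0061, g' = -0.758 → ψ₁ = 0.683
Converged at ψ₁ = 0.683.
Drum-1 compositions:
  benzene: x = 0.037, y = 0.119
  cyclohexane: x = 0.172, y = 0.524
  p-xylene: x = 0.212, y = 0.112
  n-nonane: x = 0.578, y = 0.245
Drum-2 feed = drum-1 liquid: z₂ = (0.0371, 0.1720, 0.2125, 0.5785).
Drum 2:
Rachford–Rice: g(ψ₂) = Σ zᵢ(Kᵢ−1)/(1+ψ₂(Kᵢ−1)) = 0.
Check two-phase: ΣzᵢKᵢ = 1.510 > 1 and Σzᵢ/Kᵢ = 1.216 > 1, so g(0) = 0.510 > 0 and g(1) = -0.216 < 0.
Newton–Raphson from ψ₂ = 0.39:
  ψ₂ = 0.390: g = 0.0254, g' = -0.585 → ψ₂ = 0.433
  ψ₂ = 0.433: g = 0.0012, g' = -0.533 → ψ₂ = 0.436
Converged at ψ₂ = 0.436.
  benzene: x = 0.014, y = 0.067
  cyclohexane: x = 0.067, y = 0.308
  p-xylene: x = 0.233, y = 0.186
  n-nonane: x = 0.686, y = 0.439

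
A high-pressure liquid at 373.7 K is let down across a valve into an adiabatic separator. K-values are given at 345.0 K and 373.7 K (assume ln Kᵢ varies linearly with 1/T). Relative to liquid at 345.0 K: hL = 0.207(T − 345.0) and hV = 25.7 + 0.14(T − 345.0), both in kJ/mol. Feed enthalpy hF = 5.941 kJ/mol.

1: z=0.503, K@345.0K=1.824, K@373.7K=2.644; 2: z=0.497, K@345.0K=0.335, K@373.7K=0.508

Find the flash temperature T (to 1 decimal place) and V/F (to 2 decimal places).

Adiabatic flash: solve Rachford–Rice at each trial T, then check hF = ψ·hV(T) + (1−ψ)·hL(T).
  T = 345.0 K: K = (1.824, 0.335), RR gives ψ = 0.153, H_out = 3.938 kJ/mol
  T = 373.7 K: K = (2.644, 0.508), RR gives ψ = 0.720, H_out = 23.062 kJ/mol
  T = 359.4 K: K = (2.214, 0.416), RR gives ψ = 0.452, H_out = 14.167 kJ/mol
  T = 352.2 K: K = (2.013, 0.374), RR gives ψ = 0.313, H_out = 9.395 kJ/mol
  T = 348.6 K: K = (1.917, 0.354), RR gives ψ = 0.237, H_out = 6.785 kJ/mol
  T = 346.8 K: K = (1.870, 0.345), RR gives ψ = 0.196, H_out = 5.396 kJ/mol
Linear interpolation between T = 346.8 (H_out = 5.396) and T = 348.6 (H_out = 6.785) on hF = 5.941 gives T ≈ 347.5 K, at which ψ = 0.21.

T = 347.5 K, V/F = 0.21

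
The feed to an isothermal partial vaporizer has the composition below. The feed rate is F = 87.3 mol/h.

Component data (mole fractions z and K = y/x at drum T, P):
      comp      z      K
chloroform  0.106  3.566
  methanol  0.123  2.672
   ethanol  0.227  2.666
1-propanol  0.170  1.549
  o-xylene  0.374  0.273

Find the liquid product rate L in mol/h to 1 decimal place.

L = 36.1 mol/h

Rachford–Rice: g(V/F) = Σ zᵢ(Kᵢ−1)/(1+V/F(Kᵢ−1)) = 0.
Check two-phase: ΣzᵢKᵢ = 1.677 > 1 and Σzᵢ/Kᵢ = 1.641 > 1, so g(0) = 0.677 > 0 and g(1) = -0.641 < 0.
Newton–Raphson from V/F = 0.54:
  V/F = 0.540: g = 0.0455, g' = -0.958 → V/F = 0.588
  V/F = 0.588: g = -0.0007, g' = -0.991 → V/F = 0.587
Converged at V/F = 0.587.
Then V = V/F·F = 0.5868·87.3 = 51.2 mol/h and L = F − V = 36.1 mol/h.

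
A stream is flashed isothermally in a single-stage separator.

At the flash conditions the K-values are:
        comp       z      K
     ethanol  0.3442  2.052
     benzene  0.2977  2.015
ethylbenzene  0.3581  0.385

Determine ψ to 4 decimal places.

Newton–Raphson from ψ = 0.69:
  ψ = 0.6900: g = 0.00493, g' = -0.6427 → ψ = 0.6977
  ψ = 0.6977: g = -0.00002, g' = -0.6473 → ψ = 0.6976
Converged at ψ = 0.6976.

ψ = 0.6976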